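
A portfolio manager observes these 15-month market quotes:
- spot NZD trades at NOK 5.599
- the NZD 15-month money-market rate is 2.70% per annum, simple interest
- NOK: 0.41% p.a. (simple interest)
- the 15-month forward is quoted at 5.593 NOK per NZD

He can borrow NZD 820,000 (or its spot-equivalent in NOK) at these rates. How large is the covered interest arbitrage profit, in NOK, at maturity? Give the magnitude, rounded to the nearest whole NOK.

NOK 126,336

T = 15/12 years.
Keep in NZD, deliver into the forward: 820,000·1.033750·5.593 = NOK 4,741,046.28.
Swap to NOK now, deposit: 820,000·5.599·1.005125 = NOK 4,614,709.80.
The quoted forward overvalues NZD, so borrow NOK, buy NZD at spot, deposit the NZD at 2.70%, and sell the proceeds forward at 5.593.
The gap between the two covered legs is NOK 126,336.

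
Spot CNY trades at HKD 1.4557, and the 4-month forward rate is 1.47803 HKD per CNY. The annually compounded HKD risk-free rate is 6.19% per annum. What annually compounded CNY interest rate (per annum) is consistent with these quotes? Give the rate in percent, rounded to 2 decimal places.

T = 4/12 years.
F/S = 1.47803/1.4557 = 1.0153397 = (growth of HKD) / (growth of CNY).
HKD growth factor: (1 + 0.0619)^(4/12) = 1.0202217.
So the CNY growth factor = 1.0048082.
Annualise: 1.0048082^(12/4) − 1 = 0.014494 = 1.45%.

1.45%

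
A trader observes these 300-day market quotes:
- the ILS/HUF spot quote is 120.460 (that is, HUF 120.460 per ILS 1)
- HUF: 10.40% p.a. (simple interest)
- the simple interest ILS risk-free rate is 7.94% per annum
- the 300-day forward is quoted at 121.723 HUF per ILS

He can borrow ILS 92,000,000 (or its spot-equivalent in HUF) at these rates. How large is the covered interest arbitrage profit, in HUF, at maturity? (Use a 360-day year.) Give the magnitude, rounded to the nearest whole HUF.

HUF 103,303,258

T = 300/360 years.
Route A — deposit ILS, sell forward: 92,000,000 × 1.066166666667 × 121.723 = HUF 11,939,484,475.34.
Route B — convert at spot, deposit HUF: 92,000,000 × 120.460 × 1.086666666667 = HUF 12,042,787,733.34.
The quoted forward undervalues ILS, so borrow ILS, convert to HUF at spot, deposit the HUF at 10.40%, and buy ILS forward at 121.723 to cover the loan.
The gap between the two covered legs is HUF 103,303,258.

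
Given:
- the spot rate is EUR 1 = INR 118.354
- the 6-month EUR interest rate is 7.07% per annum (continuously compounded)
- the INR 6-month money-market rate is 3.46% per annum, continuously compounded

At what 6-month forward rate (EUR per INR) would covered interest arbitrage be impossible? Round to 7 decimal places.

0.0086031

T = 6/12 years.
Growth of 1 INR over T: e^(0.0346×6/12) = 1.0174505.
EUR growth factor: e^(0.0707×6/12) = 1.0359822.
So F = 118.354 × 1.0174505 / 1.0359822 = 116.2369 (INR/EUR).
Quoted the other way: 1/116.2369 = 0.0086031 EUR per INR.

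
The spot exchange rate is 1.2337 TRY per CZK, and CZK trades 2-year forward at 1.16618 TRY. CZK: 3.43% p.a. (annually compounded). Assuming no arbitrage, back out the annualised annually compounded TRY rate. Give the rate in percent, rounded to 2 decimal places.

0.56%

T = 2 years.
By CIP, F/S equals the TRY-to-CZK growth ratio: 1.16618/1.2337 = 0.9452703.
CZK growth factor: (1 + 0.0343)^2 = 1.0697765.
So the TRY growth factor = 1.011228.
Annualise: 1.011228^(1/2) − 1 = 0.005598 = 0.56%.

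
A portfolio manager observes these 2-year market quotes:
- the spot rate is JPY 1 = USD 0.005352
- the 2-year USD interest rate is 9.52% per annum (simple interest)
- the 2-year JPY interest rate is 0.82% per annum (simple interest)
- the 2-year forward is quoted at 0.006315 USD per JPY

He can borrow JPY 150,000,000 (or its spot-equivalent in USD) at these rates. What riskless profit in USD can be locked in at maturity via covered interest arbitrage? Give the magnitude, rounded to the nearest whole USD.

USD 7,132

T = 2 years.
Route A — deposit JPY, sell forward: 150,000,000 × 1.016400 × 0.006315 = USD 962,784.90.
Route B — convert at spot, deposit USD: 150,000,000 × 0.005352 × 1.190400 = USD 955,653.12.
The quoted forward overvalues JPY, so borrow USD, buy JPY at spot, deposit the JPY at 0.82%, and sell the proceeds forward at 0.006315.
Profit = 962,784.90 − 955,653.12 = USD 7,132.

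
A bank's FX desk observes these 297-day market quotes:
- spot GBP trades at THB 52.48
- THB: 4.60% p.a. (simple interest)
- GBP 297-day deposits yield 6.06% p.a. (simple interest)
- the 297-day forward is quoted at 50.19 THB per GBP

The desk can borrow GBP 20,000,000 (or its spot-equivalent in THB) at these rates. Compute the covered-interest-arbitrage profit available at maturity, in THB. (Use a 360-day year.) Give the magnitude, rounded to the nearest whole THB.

THB 35,447,339

T = 297/360 years.
Route A — deposit GBP, sell forward: 20,000,000 × 1.049995 × 50.19 = THB 1,053,984,981.00.
Route B — convert at spot, deposit THB: 20,000,000 × 52.48 × 1.037950 = THB 1,089,432,320.00.
The quoted forward undervalues GBP, so borrow GBP, convert to THB at spot, deposit the THB at 4.60%, and buy GBP forward at 50.19 to cover the loan.
The gap between the two covered legs is THB 35,447,339.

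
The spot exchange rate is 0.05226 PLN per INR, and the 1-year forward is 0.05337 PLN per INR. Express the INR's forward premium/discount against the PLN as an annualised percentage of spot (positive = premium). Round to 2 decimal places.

+2.12%

T = 1 year.
INR trades forward at +2.12400% vs spot over the period.
Per annum: 0.0212400 / 1 = 0.021240 = 2.12%.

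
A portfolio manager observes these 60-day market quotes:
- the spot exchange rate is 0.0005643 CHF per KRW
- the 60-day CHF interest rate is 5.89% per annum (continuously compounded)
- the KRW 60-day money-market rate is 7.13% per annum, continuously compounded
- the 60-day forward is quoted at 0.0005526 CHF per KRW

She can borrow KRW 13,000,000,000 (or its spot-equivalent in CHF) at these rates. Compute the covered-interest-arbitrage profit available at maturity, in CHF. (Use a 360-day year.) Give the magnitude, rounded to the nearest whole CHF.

T = 60/360 years.
Keep in KRW, deliver into the forward: 13,000,000,000·1.011954221·0.0005526 = CHF 7,269,676.73.
Swap to CHF now, deposit: 13,000,000,000·0.0005643·1.009865008 = CHF 7,408,268.71.
The quoted forward undervalues KRW, so borrow KRW, convert to CHF at spot, deposit the CHF at 5.89%, and buy KRW forward at 0.0005526 to cover the loan.
The gap between the two covered legs is CHF 138,592.

CHF 138,592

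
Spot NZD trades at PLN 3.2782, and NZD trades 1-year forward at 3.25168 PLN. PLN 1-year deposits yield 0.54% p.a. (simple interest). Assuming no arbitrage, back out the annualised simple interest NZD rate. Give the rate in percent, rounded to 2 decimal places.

1.36%

T = 1 year.
CIP gives F = S · g_PLN/g_NZD, so g_PLN/g_NZD = 3.25168/3.2782 = 0.9919102.
The PLN side grows by 1 + 0.0054×1 = 1.005400.
That pins the NZD growth at 1.0135998.
(1.0135998 − 1)/T = 0.013600, i.e. 1.36%.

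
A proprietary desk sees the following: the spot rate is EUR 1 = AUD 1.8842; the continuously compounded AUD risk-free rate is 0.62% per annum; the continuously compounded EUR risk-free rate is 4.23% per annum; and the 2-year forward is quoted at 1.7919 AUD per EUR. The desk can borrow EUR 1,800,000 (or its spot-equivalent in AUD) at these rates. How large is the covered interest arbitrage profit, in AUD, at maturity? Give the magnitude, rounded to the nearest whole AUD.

T = 2 years.
Invest the EUR and cover forward: 1,800,000 × 1.088281667 × 1.7919 = AUD 3,510,165.45.
Convert at spot and invest in AUD: 1,800,000 × 1.8842 × 1.012477199 = AUD 3,433,877.17.
The quoted forward overvalues EUR, so borrow AUD, buy EUR at spot, deposit the EUR at 4.23%, and sell the proceeds forward at 1.7919.
Arbitrage profit = |3,510,165.45 − 3,433,877.17| = AUD 76,288.

AUD 76,288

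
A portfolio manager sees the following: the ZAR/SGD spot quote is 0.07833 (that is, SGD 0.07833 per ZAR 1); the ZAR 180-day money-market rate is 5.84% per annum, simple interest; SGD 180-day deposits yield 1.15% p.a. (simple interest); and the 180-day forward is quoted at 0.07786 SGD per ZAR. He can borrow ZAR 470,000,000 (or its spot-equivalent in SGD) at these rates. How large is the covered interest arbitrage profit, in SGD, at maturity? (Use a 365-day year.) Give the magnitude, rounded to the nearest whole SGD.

T = 180/365 years.
Keep in ZAR, deliver into the forward: 470,000,000·1.028800·0.07786 = SGD 37,648,112.96.
Swap to SGD now, deposit: 470,000,000·0.07833·1.0056712329 = SGD 37,023,887.01.
The quoted forward overvalues ZAR, so borrow SGD, buy ZAR at spot, deposit the ZAR at 5.84%, and sell the proceeds forward at 0.07786.
The gap between the two covered legs is SGD 624,226.

SGD 624,226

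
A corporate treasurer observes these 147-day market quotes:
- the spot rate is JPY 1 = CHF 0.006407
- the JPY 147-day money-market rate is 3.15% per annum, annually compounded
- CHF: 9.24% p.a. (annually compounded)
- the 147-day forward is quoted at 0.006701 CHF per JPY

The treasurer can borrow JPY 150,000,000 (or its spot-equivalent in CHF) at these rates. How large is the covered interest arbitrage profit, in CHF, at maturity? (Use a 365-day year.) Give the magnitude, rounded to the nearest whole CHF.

CHF 21,911

T = 147/365 years.
Keep in JPY, deliver into the forward: 150,000,000·1.012568925·0.006701 = CHF 1,017,783.65.
Swap to CHF now, deposit: 150,000,000·0.006407·1.036233986 = CHF 995,872.67.
The quoted forward overvalues JPY, so borrow CHF, buy JPY at spot, deposit the JPY at 3.15%, and sell the proceeds forward at 0.006701.
Arbitrage profit = |1,017,783.65 − 995,872.67| = CHF 21,911.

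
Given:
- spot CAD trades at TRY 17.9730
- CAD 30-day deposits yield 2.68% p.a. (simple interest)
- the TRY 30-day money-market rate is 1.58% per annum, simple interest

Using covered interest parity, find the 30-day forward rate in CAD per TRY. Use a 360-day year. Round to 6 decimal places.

0.055690

T = 30/360 years.
TRY growth factor: 1 + 0.0158×30/360 = 1.0013167.
CAD accumulates by 1 + 0.0268×30/360 = 1.0022333.
CIP: F = S · (grow TRY)/(grow CAD) = 17.973 × 1.0013167/1.0022333 = 17.95656 TRY per CAD.
Quoted the other way: 1/17.95656 = 0.055690 CAD per TRY.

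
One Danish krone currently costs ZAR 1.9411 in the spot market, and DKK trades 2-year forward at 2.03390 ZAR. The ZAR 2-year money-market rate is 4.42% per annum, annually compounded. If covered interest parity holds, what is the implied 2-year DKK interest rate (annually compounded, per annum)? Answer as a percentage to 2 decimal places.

T = 2 years.
CIP gives F = S · g_ZAR/g_DKK, so g_ZAR/g_DKK = 2.0339/1.9411 = 1.0478079.
ZAR growth factor: (1 + 0.0442)^2 = 1.0903536.
So the DKK growth factor = 1.0406045.
Annualise: 1.0406045^(1/2) − 1 = 0.020100 = 2.01%.

2.01%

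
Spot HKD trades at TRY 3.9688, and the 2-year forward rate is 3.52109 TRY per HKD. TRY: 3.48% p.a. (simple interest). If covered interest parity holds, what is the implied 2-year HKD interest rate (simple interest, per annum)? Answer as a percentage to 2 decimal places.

T = 2 years.
By CIP, F/S equals the TRY-to-HKD growth ratio: 3.52109/3.9688 = 0.8871926.
TRY growth factor: 1 + 0.0348×2 = 1.069600.
That pins the HKD growth at 1.2056007.
(1.2056007 − 1)/T = 0.102800, i.e. 10.28%.

10.28%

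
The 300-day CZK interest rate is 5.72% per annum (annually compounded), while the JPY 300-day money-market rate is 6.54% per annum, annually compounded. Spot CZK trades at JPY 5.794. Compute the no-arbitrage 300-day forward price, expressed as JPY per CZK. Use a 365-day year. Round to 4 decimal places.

5.8309

T = 300/365 years.
Growth of 1 JPY over T: (1 + 0.0654)^(300/365) = 1.0534482.
Growth of 1 CZK over T: (1 + 0.0572)^(300/365) = 1.0467795.
Forward (JPY per CZK) = 5.794 × 1.0534482 / 1.0467795 = 5.830912.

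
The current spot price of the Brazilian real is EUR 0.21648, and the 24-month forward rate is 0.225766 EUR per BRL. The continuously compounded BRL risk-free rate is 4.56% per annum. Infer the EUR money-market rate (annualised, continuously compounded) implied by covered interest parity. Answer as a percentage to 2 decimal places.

T = 2 years.
By CIP, F/S equals the EUR-to-BRL growth ratio: 0.225766/0.21648 = 1.0428954.
The BRL side grows by e^(0.0456×2) = 1.0954881.
Hence g_EUR = 1.1424795.
Take logs: ln 1.1424795 / 2 = 0.066600, so 6.66%.

6.66%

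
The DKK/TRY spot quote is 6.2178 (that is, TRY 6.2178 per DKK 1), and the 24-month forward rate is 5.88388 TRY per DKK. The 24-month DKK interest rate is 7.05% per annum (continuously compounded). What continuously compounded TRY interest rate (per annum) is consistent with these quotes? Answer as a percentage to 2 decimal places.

T = 2 years.
By CIP, F/S equals the TRY-to-DKK growth ratio: 5.88388/6.2178 = 0.9462961.
The DKK side grows by e^(0.0705×2) = 1.1514246.
That pins the TRY growth at 1.0895886.
r = ln(1.0895886)/2 = 0.042900 → 4.29%.

4.29%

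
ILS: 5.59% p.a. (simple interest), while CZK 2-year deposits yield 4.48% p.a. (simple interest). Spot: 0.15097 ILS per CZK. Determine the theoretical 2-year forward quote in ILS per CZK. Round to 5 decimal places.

T = 2 years.
ILS growth factor: 1 + 0.0559×2 = 1.111800.
CZK accumulates by 1 + 0.0448×2 = 1.089600.
CIP: F = S · (grow ILS)/(grow CZK) = 0.15097 × 1.111800/1.089600 = 0.1540459 ILS per CZK.

0.15405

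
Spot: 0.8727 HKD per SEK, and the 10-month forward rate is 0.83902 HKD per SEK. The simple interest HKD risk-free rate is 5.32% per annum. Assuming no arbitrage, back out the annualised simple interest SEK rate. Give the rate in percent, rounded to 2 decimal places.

T = 10/12 years.
F/S = 0.83902/0.8727 = 0.9614071 = (growth of HKD) / (growth of SEK).
HKD growth factor: 1 + 0.0532×10/12 = 1.0443333.
Hence g_SEK = 1.086255.
r = (1.086255 − 1)/(10/12) = 0.103506 → 10.35%.

10.35%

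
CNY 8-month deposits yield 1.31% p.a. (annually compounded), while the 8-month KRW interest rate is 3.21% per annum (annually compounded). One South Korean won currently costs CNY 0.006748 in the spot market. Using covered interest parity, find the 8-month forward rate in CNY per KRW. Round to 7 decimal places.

0.0066649

T = 8/12 years.
CNY growth factor: (1 + 0.0131)^(8/12) = 1.0087144.
KRW growth factor: (1 + 0.0321)^(8/12) = 1.0212871.
So F = 0.006748 × 1.0087144 / 1.0212871 = 0.006664928 (CNY/KRW).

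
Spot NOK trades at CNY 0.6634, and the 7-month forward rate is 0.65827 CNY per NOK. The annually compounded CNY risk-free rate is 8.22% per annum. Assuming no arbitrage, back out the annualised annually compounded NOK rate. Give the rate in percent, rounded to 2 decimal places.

T = 7/12 years.
By CIP, F/S equals the CNY-to-NOK growth ratio: 0.65827/0.6634 = 0.9922671.
The CNY side grows by (1 + 0.0822)^(7/12) = 1.0471592.
Hence g_NOK = 1.0553199.
Annualise: 1.0553199^(12/7) − 1 = 0.096698 = 9.67%.

9.67%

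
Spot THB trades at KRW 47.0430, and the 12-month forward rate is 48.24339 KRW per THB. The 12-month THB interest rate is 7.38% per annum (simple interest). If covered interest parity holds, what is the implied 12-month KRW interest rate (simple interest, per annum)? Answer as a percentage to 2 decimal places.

10.12%

T = 1 year.
By CIP, F/S equals the KRW-to-THB growth ratio: 48.24339/47.043 = 1.0255169.
The THB side grows by 1 + 0.0738×1 = 1.073800.
Hence g_KRW = 1.101200.
(1.101200 − 1)/T = 0.101200, i.e. 10.12%.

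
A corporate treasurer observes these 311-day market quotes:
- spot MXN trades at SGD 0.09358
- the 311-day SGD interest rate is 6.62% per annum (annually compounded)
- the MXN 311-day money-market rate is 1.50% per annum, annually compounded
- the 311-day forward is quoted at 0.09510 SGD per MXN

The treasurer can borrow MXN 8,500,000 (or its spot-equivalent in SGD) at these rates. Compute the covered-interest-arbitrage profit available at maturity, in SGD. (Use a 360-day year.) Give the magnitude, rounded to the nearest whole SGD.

T = 311/360 years.
Invest the MXN and cover forward: 8,500,000 × 1.01294518 × 0.09510 = SGD 818,814.24.
Convert at spot and invest in SGD: 8,500,000 × 0.09358 × 1.05693803 = SGD 840,720.22.
The quoted forward undervalues MXN, so borrow MXN, convert to SGD at spot, deposit the SGD at 6.62%, and buy MXN forward at 0.09510 to cover the loan.
Profit = 840,720.22 − 818,814.24 = SGD 21,906.

SGD 21,906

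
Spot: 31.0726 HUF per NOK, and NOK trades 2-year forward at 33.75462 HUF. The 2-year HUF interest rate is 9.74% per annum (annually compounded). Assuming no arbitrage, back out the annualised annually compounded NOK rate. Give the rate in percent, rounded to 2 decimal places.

T = 2 years.
By CIP, F/S equals the HUF-to-NOK growth ratio: 33.75462/31.0726 = 1.0863146.
HUF growth factor: (1 + 0.0974)^2 = 1.2042868.
So the NOK growth factor = 1.1085986.
r = 1.1085986^(1/2) − 1 = 0.052900 → 5.29%.

5.29%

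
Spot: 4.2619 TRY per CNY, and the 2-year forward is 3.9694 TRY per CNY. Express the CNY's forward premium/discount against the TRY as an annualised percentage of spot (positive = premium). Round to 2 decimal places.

T = 2 years.
CNY trades forward at -6.86314% vs spot over the period.
×(1/T) gives -3.43% p.a.

-3.43%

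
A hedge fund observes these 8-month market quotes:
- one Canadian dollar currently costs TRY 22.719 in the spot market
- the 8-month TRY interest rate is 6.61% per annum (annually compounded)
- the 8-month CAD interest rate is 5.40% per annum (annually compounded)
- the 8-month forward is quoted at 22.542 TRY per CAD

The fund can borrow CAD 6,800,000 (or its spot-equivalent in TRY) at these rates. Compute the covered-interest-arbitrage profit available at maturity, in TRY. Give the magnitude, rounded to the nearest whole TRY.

TRY 2,468,774

T = 8/12 years.
Invest the CAD and cover forward: 6,800,000 × 1.03568353954 × 22.542 = TRY 158,755,372.77.
Convert at spot and invest in TRY: 6,800,000 × 22.719 × 1.04359493407 = TRY 161,224,146.49.
The quoted forward undervalues CAD, so borrow CAD, convert to TRY at spot, deposit the TRY at 6.61%, and buy CAD forward at 22.542 to cover the loan.
Profit = 161,224,146.49 − 158,755,372.77 = TRY 2,468,774.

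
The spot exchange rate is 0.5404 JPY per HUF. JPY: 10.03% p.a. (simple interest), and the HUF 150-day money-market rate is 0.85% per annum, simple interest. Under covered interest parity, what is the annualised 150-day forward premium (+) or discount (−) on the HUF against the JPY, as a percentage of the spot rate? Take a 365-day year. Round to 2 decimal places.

T = 150/365 years.
CIP forward (JPY per HUF) = 0.5404 × 1.0412192/1.0034932 = 0.5607162.
Annualised premium = (F − S)/S × (1/T) = (0.5607162 − 0.5404)/0.5404 ÷ (150/365) = 9.15%.

+9.15%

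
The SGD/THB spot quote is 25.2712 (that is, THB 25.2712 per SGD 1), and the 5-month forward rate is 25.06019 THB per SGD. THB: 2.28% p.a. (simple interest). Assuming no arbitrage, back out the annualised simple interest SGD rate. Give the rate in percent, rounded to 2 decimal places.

4.32%

T = 5/12 years.
CIP gives F = S · g_THB/g_SGD, so g_THB/g_SGD = 25.06019/25.2712 = 0.9916502.
THB growth factor: 1 + 0.0228×5/12 = 1.009500.
So the SGD growth factor = 1.0180001.
(1.0180001 − 1)/T = 0.043200, i.e. 4.32%.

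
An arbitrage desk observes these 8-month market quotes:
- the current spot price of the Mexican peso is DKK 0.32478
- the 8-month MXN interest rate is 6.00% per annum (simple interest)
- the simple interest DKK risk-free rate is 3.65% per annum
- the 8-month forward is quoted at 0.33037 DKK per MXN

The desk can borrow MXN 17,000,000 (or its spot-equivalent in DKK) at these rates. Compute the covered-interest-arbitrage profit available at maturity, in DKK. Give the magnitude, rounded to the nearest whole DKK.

T = 8/12 years.
Route A — deposit MXN, sell forward: 17,000,000 × 1.040000 × 0.33037 = DKK 5,840,941.60.
Route B — convert at spot, deposit DKK: 17,000,000 × 0.32478 × 1.024333333 = DKK 5,655,610.66.
The quoted forward overvalues MXN, so borrow DKK, buy MXN at spot, deposit the MXN at 6.00%, and sell the proceeds forward at 0.33037.
Arbitrage profit = |5,840,941.60 − 5,655,610.66| = DKK 185,331.

DKK 185,331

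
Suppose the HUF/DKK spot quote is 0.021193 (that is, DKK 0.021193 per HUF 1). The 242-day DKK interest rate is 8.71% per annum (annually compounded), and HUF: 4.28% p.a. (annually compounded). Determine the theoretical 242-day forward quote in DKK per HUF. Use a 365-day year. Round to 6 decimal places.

0.021786

T = 242/365 years.
DKK growth factor: (1 + 0.0871)^(242/365) = 1.0569323.
HUF growth factor: (1 + 0.0428)^(242/365) = 1.0281762.
So F = 0.021193 × 1.0569323 / 1.0281762 = 0.02178573 (DKK/HUF).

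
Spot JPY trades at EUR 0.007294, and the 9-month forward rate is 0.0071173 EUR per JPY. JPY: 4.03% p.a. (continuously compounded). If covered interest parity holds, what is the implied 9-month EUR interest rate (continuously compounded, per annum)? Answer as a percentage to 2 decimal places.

T = 9/12 years.
F/S = 0.0071173/0.007294 = 0.9757746 = (growth of EUR) / (growth of JPY).
The JPY side grows by e^(0.0403×9/12) = 1.0306864.
So the EUR growth factor = 1.0057176.
Take logs: ln 1.0057176 / (9/12) = 0.007602, so 0.76%.

0.76%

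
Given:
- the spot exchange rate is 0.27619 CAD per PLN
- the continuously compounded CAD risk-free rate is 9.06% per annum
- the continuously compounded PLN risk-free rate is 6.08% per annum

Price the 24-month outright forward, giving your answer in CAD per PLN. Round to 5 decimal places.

T = 2 years.
CAD accumulates by e^(0.0906×2) = 1.1986549.
PLN accumulates by e^(0.0608×2) = 1.1293023.
CIP: F = S · (grow CAD)/(grow PLN) = 0.27619 × 1.1986549/1.1293023 = 0.2931514 CAD per PLN.

0.29315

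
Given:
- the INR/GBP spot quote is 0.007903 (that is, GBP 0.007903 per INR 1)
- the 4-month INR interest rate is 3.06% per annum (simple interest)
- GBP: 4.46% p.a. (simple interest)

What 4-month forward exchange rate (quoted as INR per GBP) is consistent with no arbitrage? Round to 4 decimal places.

T = 4/12 years.
GBP growth factor: 1 + 0.0446×4/12 = 1.014866667.
INR accumulates by 1 + 0.0306×4/12 = 1.010200.
Forward (GBP per INR) = 0.007903 × 1.014866667 / 1.010200 = 0.00793950828.
Quoted the other way: 1/0.00793950828 = 125.9524 INR per GBP.

125.9524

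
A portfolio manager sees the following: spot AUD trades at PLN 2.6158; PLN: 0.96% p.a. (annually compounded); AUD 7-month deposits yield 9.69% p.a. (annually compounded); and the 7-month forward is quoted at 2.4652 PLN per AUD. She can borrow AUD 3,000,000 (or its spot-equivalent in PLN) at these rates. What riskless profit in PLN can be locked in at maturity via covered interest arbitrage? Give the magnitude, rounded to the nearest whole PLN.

T = 7/12 years.
Keep in AUD, deliver into the forward: 3,000,000·1.055433248·2.4652 = PLN 7,805,562.13.
Swap to PLN now, deposit: 3,000,000·2.6158·1.00558885 = PLN 7,891,257.94.
The quoted forward undervalues AUD, so borrow AUD, convert to PLN at spot, deposit the PLN at 0.96%, and buy AUD forward at 2.4652 to cover the loan.
The gap between the two covered legs is PLN 85,696.

PLN 85,696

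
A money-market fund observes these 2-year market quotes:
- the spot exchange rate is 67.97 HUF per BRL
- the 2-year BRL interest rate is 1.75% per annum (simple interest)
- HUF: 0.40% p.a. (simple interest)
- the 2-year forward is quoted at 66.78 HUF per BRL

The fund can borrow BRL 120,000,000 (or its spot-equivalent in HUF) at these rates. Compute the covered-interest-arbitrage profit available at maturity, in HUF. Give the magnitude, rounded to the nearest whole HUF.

HUF 72,424,800

T = 2 years.
Route A — deposit BRL, sell forward: 120,000,000 × 1.035000 × 66.78 = HUF 8,294,076,000.00.
Route B — convert at spot, deposit HUF: 120,000,000 × 67.97 × 1.008000 = HUF 8,221,651,200.00.
The quoted forward overvalues BRL, so borrow HUF, buy BRL at spot, deposit the BRL at 1.75%, and sell the proceeds forward at 66.78.
The gap between the two covered legs is HUF 72,424,800.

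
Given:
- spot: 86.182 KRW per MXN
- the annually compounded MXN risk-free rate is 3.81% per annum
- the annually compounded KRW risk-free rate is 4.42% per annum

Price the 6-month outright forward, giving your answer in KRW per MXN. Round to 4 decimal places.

86.4348

T = 6/12 years.
Growth of 1 KRW over T: (1 + 0.0442)^(6/12) = 1.02186105.
MXN growth factor: (1 + 0.0381)^(6/12) = 1.01887193.
CIP: F = S · (grow KRW)/(grow MXN) = 86.182 × 1.02186105/1.01887193 = 86.434837 KRW per MXN.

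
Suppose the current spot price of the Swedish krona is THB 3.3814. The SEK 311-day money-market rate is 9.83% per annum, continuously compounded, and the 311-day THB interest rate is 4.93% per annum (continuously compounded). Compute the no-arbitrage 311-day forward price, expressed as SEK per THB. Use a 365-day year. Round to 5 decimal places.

T = 311/365 years.
THB accumulates by e^(0.0493×311/365) = 1.0429011.
Growth of 1 SEK over T: e^(0.0983×311/365) = 1.0873646.
So F = 3.3814 × 1.0429011 / 1.0873646 = 3.243131 (THB/SEK).
Quoted the other way: 1/3.243131 = 0.30834 SEK per THB.

0.30834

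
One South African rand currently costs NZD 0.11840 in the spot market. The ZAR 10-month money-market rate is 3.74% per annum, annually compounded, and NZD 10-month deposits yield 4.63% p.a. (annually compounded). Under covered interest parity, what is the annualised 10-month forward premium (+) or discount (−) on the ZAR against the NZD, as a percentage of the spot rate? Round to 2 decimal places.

+0.86%

T = 10/12 years.
No-arbitrage forward: 0.1184 × 1.0384371 / 1.0310709 = 0.11924588 NZD/ZAR.
(F − S)/S ÷ T = (0.11924588 − 0.1184)/0.1184/(10/12) = 0.008573 → 0.86%.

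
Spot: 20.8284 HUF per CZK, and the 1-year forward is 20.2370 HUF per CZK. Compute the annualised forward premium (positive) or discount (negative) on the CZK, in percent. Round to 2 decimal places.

T = 1 year.
Period premium: (20.2370 − 20.8284)/20.8284 = -0.0283939.
Per annum: -0.0283939 / 1 = -0.028394 = -2.84%.

-2.84%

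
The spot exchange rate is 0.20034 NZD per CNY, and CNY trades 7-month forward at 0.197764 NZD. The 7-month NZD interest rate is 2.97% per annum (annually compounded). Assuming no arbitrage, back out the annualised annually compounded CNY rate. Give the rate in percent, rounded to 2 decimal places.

5.28%

T = 7/12 years.
By CIP, F/S equals the NZD-to-CNY growth ratio: 0.197764/0.20034 = 0.9871419.
The NZD side grows by (1 + 0.0297)^(7/12) = 1.0172193.
That pins the CNY growth at 1.0304692.
Annualise: 1.0304692^(12/7) − 1 = 0.052800 = 5.28%.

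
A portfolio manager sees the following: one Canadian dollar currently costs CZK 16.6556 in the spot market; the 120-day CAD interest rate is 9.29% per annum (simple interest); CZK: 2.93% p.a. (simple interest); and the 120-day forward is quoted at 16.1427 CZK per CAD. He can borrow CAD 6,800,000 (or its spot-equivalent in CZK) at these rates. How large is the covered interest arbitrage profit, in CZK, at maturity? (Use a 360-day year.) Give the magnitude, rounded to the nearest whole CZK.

T = 120/360 years.
Keep in CAD, deliver into the forward: 6,800,000·1.03096666667·16.1427 = CZK 113,169,582.15.
Swap to CZK now, deposit: 6,800,000·16.6556·1.00976666667 = CZK 114,364,233.92.
The quoted forward undervalues CAD, so borrow CAD, convert to CZK at spot, deposit the CZK at 2.93%, and buy CAD forward at 16.1427 to cover the loan.
The gap between the two covered legs is CZK 1,194,652.

CZK 1,194,652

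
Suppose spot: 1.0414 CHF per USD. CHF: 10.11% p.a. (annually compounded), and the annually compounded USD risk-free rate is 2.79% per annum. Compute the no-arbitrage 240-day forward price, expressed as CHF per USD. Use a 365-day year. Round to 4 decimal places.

T = 240/365 years.
CHF accumulates by (1 + 0.1011)^(240/365) = 1.0653751.
USD growth factor: (1 + 0.0279)^(240/365) = 1.0182586.
CIP: F = S · (grow CHF)/(grow USD) = 1.0414 × 1.0653751/1.0182586 = 1.089587 CHF per USD.

1.0896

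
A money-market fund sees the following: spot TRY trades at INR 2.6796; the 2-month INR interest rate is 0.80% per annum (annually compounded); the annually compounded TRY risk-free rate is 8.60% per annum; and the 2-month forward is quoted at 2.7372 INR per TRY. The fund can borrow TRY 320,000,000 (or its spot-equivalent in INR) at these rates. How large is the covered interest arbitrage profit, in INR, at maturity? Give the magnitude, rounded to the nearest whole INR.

INR 29,419,538

T = 2/12 years.
Invest the TRY and cover forward: 320,000,000 × 1.01384517242 × 2.7372 = INR 888,031,041.90.
Convert at spot and invest in INR: 320,000,000 × 2.6796 × 1.00132891049 = INR 858,611,503.54.
The quoted forward overvalues TRY, so borrow INR, buy TRY at spot, deposit the TRY at 8.60%, and sell the proceeds forward at 2.7372.
Arbitrage profit = |888,031,041.90 − 858,611,503.54| = INR 29,419,538.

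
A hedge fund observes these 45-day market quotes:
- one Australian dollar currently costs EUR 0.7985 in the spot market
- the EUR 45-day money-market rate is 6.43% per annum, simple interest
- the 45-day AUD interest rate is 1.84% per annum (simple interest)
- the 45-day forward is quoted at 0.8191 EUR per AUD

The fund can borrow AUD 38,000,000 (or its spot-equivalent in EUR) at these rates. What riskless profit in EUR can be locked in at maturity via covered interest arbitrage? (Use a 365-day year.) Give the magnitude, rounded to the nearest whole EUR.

EUR 612,868

T = 45/365 years.
Keep in AUD, deliver into the forward: 38,000,000·1.0022684932·0.8191 = EUR 31,196,408.67.
Swap to EUR now, deposit: 38,000,000·0.7985·1.0079273973 = EUR 30,583,541.02.
The quoted forward overvalues AUD, so borrow EUR, buy AUD at spot, deposit the AUD at 1.84%, and sell the proceeds forward at 0.8191.
Arbitrage profit = |31,196,408.67 − 30,583,541.02| = EUR 612,868.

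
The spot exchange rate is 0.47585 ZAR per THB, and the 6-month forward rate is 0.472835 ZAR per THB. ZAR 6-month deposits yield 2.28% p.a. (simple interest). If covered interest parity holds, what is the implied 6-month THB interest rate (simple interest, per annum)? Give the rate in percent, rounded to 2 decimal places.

3.57%

T = 6/12 years.
F/S = 0.472835/0.47585 = 0.9936640 = (growth of ZAR) / (growth of THB).
ZAR growth factor: 1 + 0.0228×6/12 = 1.011400.
So the THB growth factor = 1.0178491.
(1.0178491 − 1)/T = 0.035698, i.e. 3.57%.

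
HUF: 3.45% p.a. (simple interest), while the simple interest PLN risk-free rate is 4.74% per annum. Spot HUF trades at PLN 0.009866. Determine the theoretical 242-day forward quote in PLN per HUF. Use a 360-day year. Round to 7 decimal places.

0.0099496

T = 242/360 years.
PLN growth factor: 1 + 0.0474×242/360 = 1.0318633.
Growth of 1 HUF over T: 1 + 0.0345×242/360 = 1.0231917.
Forward (PLN per HUF) = 0.009866 × 1.0318633 / 1.0231917 = 0.009949615.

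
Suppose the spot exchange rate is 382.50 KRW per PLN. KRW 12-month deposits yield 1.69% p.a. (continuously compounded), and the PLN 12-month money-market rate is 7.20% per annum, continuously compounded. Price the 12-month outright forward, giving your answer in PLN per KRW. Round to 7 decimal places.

0.0027625

T = 1 year.
Growth of 1 KRW over T: e^(0.0169×1) = 1.0170436.
Growth of 1 PLN over T: e^(0.0720×1) = 1.0746553.
So F = 382.5 × 1.0170436 / 1.0746553 = 361.9944 (KRW/PLN).
Quoted the other way: 1/361.9944 = 0.0027625 PLN per KRW.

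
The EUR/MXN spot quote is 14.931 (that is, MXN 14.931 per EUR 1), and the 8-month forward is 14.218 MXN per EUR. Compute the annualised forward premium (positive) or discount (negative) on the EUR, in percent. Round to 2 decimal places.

T = 8/12 years.
(F − S)/S = (14.218 − 14.931)/14.931 = -0.0477530.
Annualise by dividing by T: -0.0477530 / (8/12) = -0.071629 → -7.16%.

-7.16%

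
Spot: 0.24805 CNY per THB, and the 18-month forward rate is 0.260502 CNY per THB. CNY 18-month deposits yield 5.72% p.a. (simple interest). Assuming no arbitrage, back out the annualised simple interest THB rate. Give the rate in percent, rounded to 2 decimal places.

2.26%

T = 18/12 years.
By CIP, F/S equals the CNY-to-THB growth ratio: 0.260502/0.24805 = 1.0501996.
CNY growth factor: 1 + 0.0572×18/12 = 1.085800.
Hence g_THB = 1.0338987.
r = (1.0338987 − 1)/(18/12) = 0.022599 → 2.26%.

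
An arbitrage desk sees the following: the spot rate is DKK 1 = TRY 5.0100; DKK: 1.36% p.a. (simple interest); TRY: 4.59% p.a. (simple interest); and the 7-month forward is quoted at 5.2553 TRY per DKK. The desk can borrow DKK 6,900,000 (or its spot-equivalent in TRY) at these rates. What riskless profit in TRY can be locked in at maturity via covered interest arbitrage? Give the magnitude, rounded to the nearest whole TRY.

TRY 1,054,660

T = 7/12 years.
Keep in DKK, deliver into the forward: 6,900,000·1.0079333333·5.2553 = TRY 36,549,245.12.
Swap to TRY now, deposit: 6,900,000·5.0100·1.026775 = TRY 35,494,584.98.
The quoted forward overvalues DKK, so borrow TRY, buy DKK at spot, deposit the DKK at 1.36%, and sell the proceeds forward at 5.2553.
Arbitrage profit = |36,549,245.12 − 35,494,584.98| = TRY 1,054,660.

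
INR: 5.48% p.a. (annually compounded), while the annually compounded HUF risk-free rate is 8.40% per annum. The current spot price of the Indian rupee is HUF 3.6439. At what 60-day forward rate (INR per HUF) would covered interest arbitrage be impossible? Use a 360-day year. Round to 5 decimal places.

T = 60/360 years.
HUF growth factor: (1 + 0.0840)^(60/360) = 1.0135337.
Growth of 1 INR over T: (1 + 0.0548)^(60/360) = 1.0089315.
Forward (HUF per INR) = 3.6439 × 1.0135337 / 1.0089315 = 3.660522.
Invert for INR per HUF: 1 / 3.660522 = 0.27319.

0.27319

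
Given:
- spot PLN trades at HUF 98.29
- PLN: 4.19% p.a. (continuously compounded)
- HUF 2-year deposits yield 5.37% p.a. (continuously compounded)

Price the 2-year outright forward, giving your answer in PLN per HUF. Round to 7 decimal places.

T = 2 years.
HUF growth factor: e^(0.0537×2) = 1.1133795.
Growth of 1 PLN over T: e^(0.0419×2) = 1.0874114.
CIP: F = S · (grow HUF)/(grow PLN) = 98.29 × 1.1133795/1.0874114 = 100.6372 HUF per PLN.
Invert for PLN per HUF: 1 / 100.6372 = 0.0099367.

0.0099367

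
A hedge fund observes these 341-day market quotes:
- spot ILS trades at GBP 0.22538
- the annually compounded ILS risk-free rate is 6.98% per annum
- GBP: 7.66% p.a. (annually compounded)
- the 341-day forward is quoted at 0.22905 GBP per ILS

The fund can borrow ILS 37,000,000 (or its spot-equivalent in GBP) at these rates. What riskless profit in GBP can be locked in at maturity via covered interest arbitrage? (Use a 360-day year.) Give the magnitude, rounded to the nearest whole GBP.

GBP 91,239

T = 341/360 years.
Route A — deposit ILS, sell forward: 37,000,000 × 1.065997209 × 0.22905 = GBP 9,034,166.45.
Route B — convert at spot, deposit GBP: 37,000,000 × 0.22538 × 1.07241435 = GBP 8,942,927.61.
The quoted forward overvalues ILS, so borrow GBP, buy ILS at spot, deposit the ILS at 6.98%, and sell the proceeds forward at 0.22905.
Profit = 9,034,166.45 − 8,942,927.61 = GBP 91,239.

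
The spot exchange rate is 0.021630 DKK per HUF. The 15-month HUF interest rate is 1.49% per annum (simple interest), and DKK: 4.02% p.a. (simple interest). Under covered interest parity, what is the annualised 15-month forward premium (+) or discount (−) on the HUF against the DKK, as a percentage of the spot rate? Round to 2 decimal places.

+2.48%

T = 15/12 years.
No-arbitrage forward: 0.02163 × 1.050250 / 1.018625 = 0.022301541 DKK/HUF.
Annualised premium = (F − S)/S × (1/T) = (0.022301541 − 0.02163)/0.02163 ÷ (15/12) = 2.48%.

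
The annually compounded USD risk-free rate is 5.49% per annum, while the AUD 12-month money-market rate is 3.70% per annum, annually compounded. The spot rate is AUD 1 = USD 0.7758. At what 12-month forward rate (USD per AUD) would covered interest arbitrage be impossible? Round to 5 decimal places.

0.78919

T = 1 year.
Growth of 1 USD over T: (1 + 0.0549)^1 = 1.054900.
AUD accumulates by (1 + 0.0370)^1 = 1.037000.
CIP: F = S · (grow USD)/(grow AUD) = 0.7758 × 1.054900/1.037000 = 0.7891913 USD per AUD.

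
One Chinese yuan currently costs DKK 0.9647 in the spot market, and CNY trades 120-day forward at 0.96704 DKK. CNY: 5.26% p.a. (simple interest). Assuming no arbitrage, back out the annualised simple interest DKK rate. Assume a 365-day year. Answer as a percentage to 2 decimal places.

T = 120/365 years.
CIP gives F = S · g_DKK/g_CNY, so g_DKK/g_CNY = 0.96704/0.9647 = 1.0024256.
The CNY side grows by 1 + 0.0526×120/365 = 1.0172932.
That pins the DKK growth at 1.0197607.
r = (1.0197607 − 1)/(120/365) = 0.060105 → 6.01%.

6.01%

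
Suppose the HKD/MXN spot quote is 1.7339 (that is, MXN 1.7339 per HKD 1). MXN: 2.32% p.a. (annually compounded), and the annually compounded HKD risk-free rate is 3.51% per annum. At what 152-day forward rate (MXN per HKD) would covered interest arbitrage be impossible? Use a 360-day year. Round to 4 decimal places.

1.7255

T = 152/360 years.
MXN growth factor: (1 + 0.0232)^(152/360) = 1.0097307.
HKD accumulates by (1 + 0.0351)^(152/360) = 1.0146724.
CIP: F = S · (grow MXN)/(grow HKD) = 1.7339 × 1.0097307/1.0146724 = 1.725455 MXN per HKD.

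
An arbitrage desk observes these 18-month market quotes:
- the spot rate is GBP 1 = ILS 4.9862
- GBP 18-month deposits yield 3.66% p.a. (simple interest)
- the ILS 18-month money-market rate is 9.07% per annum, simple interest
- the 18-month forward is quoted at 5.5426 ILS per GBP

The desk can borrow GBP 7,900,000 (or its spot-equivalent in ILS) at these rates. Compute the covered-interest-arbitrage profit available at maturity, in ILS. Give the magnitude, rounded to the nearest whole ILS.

ILS 1,440,298

T = 18/12 years.
Keep in GBP, deliver into the forward: 7,900,000·1.054900·5.5426 = ILS 46,190,421.05.
Swap to ILS now, deposit: 7,900,000·4.9862·1.136050 = ILS 44,750,122.83.
The quoted forward overvalues GBP, so borrow ILS, buy GBP at spot, deposit the GBP at 3.66%, and sell the proceeds forward at 5.5426.
The gap between the two covered legs is ILS 1,440,298.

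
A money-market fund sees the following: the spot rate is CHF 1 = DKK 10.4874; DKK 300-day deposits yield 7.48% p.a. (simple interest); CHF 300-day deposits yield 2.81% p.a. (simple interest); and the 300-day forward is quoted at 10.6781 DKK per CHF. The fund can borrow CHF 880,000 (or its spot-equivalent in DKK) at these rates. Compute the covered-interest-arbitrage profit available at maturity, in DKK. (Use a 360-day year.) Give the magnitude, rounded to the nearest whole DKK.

DKK 187,413

T = 300/360 years.
Route A — deposit CHF, sell forward: 880,000 × 1.023416667 × 10.6781 = DKK 9,616,768.05.
Route B — convert at spot, deposit DKK: 880,000 × 10.4874 × 1.062333333 = DKK 9,804,180.84.
The quoted forward undervalues CHF, so borrow CHF, convert to DKK at spot, deposit the DKK at 7.48%, and buy CHF forward at 10.6781 to cover the loan.
Profit = 9,804,180.84 − 9,616,768.05 = DKK 187,413.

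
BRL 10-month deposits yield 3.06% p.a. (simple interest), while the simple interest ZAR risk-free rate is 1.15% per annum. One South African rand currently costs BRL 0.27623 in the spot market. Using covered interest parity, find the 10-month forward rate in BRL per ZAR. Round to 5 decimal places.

0.28058

T = 10/12 years.
Growth of 1 BRL over T: 1 + 0.0306×10/12 = 1.025500.
ZAR accumulates by 1 + 0.0115×10/12 = 1.0095833.
CIP: F = S · (grow BRL)/(grow ZAR) = 0.27623 × 1.025500/1.0095833 = 0.2805849 BRL per ZAR.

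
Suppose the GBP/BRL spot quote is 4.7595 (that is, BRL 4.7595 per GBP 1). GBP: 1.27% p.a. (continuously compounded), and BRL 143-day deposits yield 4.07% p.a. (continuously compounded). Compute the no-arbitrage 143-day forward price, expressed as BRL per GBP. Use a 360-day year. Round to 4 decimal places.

4.8127

T = 143/360 years.
Growth of 1 BRL over T: e^(0.0407×143/360) = 1.0162983.
Growth of 1 GBP over T: e^(0.0127×143/360) = 1.0050575.
CIP: F = S · (grow BRL)/(grow GBP) = 4.7595 × 1.0162983/1.0050575 = 4.812731 BRL per GBP.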